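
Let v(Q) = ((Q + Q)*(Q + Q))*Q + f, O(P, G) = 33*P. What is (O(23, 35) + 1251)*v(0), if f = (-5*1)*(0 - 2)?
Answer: 20100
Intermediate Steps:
f = 10 (f = -5*(-2) = 10)
v(Q) = 10 + 4*Q³ (v(Q) = ((Q + Q)*(Q + Q))*Q + 10 = ((2*Q)*(2*Q))*Q + 10 = (4*Q²)*Q + 10 = 4*Q³ + 10 = 10 + 4*Q³)
(O(23, 35) + 1251)*v(0) = (33*23 + 1251)*(10 + 4*0³) = (759 + 1251)*(10 + 4*0) = 2010*(10 + 0) = 2010*10 = 20100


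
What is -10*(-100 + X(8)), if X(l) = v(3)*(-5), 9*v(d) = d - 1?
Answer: 9100/9 ≈ 1011.1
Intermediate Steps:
v(d) = -1/9 + d/9 (v(d) = (d - 1)/9 = (-1 + d)/9 = -1/9 + d/9)
X(l) = -10/9 (X(l) = (-1/9 + (1/9)*3)*(-5) = (-1/9 + 1/3)*(-5) = (2/9)*(-5) = -10/9)
-10*(-100 + X(8)) = -10*(-100 - 10/9) = -10*(-910/9) = 9100/9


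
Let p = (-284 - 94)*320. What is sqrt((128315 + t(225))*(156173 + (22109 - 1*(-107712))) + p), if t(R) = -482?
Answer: sqrt(36559350042) ≈ 1.9121e+5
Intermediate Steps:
p = -120960 (p = -378*320 = -120960)
sqrt((128315 + t(225))*(156173 + (22109 - 1*(-107712))) + p) = sqrt((128315 - 482)*(156173 + (22109 - 1*(-107712))) - 120960) = sqrt(127833*(156173 + (22109 + 107712)) - 120960) = sqrt(127833*(156173 + 129821) - 120960) = sqrt(127833*285994 - 120960) = sqrt(36559471002 - 120960) = sqrt(36559350042)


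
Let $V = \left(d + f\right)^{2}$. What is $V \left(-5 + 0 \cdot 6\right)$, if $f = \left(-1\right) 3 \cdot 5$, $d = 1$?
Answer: $-980$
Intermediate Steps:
$f = -15$ ($f = \left(-3\right) 5 = -15$)
$V = 196$ ($V = \left(1 - 15\right)^{2} = \left(-14\right)^{2} = 196$)
$V \left(-5 + 0 \cdot 6\right) = 196 \left(-5 + 0 \cdot 6\right) = 196 \left(-5 + 0\right) = 196 \left(-5\right) = -980$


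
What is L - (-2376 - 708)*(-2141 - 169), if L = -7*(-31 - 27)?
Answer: -7123634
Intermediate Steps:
L = 406 (L = -7*(-58) = 406)
L - (-2376 - 708)*(-2141 - 169) = 406 - (-2376 - 708)*(-2141 - 169) = 406 - (-3084)*(-2310) = 406 - 1*7124040 = 406 - 7124040 = -7123634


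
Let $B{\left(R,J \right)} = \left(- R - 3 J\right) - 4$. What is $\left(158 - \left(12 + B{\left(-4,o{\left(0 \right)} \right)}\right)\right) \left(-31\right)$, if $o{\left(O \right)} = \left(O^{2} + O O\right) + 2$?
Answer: $-4712$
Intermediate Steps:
$o{\left(O \right)} = 2 + 2 O^{2}$ ($o{\left(O \right)} = \left(O^{2} + O^{2}\right) + 2 = 2 O^{2} + 2 = 2 + 2 O^{2}$)
$B{\left(R,J \right)} = -4 - R - 3 J$
$\left(158 - \left(12 + B{\left(-4,o{\left(0 \right)} \right)}\right)\right) \left(-31\right) = \left(158 - \left(8 + 4 - 3 \left(2 + 2 \cdot 0^{2}\right)\right)\right) \left(-31\right) = \left(158 - \left(12 - 3 \left(2 + 2 \cdot 0\right)\right)\right) \left(-31\right) = \left(158 - \left(12 - 3 \left(2 + 0\right)\right)\right) \left(-31\right) = \left(158 - \left(12 - 6\right)\right) \left(-31\right) = \left(158 - 6\right) \left(-31\right) = 152 \left(-31\right) = -4712$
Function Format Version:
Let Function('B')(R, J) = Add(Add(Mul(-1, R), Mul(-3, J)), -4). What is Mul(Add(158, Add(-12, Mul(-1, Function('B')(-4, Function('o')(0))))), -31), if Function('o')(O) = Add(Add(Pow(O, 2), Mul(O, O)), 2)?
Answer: -4712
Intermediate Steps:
Function('o')(O) = Add(2, Mul(2, Pow(O, 2))) (Function('o')(O) = Add(Add(Pow(O, 2), Pow(O, 2)), 2) = Add(Mul(2, Pow(O, 2)), 2) = Add(2, Mul(2, Pow(O, 2))))
Function('B')(R, J) = Add(-4, Mul(-1, R), Mul(-3, J))
Mul(Add(158, Add(-12, Mul(-1, Function('B')(-4, Function('o')(0))))), -31) = Mul(Add(158, Add(-12, Mul(-1, Add(-4, Mul(-1, -4), Mul(-3, Add(2, Mul(2, Pow(0, 2)))))))), -31) = Mul(Add(158, Add(-12, Mul(-1, Add(-4, 4, Mul(-3, Add(2, Mul(2, 0))))))), -31) = Mul(Add(158, Add(-12, Mul(-1, Add(-4, 4, Mul(-3, Add(2, 0)))))), -31) = Mul(Add(158, Add(-12, Mul(-1, Add(-4, 4, Mul(-3, 2))))), -31) = Mul(Add(158, Add(-12, Mul(-1, Add(-4, 4, -6)))), -31) = Mul(Add(158, Add(-12, Mul(-1, -6))), -31) = Mul(Add(158, Add(-12, 6)), -31) = Mul(Add(158, -6), -31) = Mul(152, -31) = -4712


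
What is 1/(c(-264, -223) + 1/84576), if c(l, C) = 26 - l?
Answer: 84576/24527041 ≈ 0.0034483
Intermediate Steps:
1/(c(-264, -223) + 1/84576) = 1/((26 - 1*(-264)) + 1/84576) = 1/((26 + 264) + 1/84576) = 1/(290 + 1/84576) = 1/(24527041/84576) = 84576/24527041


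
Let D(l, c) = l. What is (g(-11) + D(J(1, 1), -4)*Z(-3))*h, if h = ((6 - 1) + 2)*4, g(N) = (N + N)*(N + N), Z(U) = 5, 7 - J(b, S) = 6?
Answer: 13692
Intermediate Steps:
J(b, S) = 1 (J(b, S) = 7 - 1*6 = 7 - 6 = 1)
g(N) = 4*N² (g(N) = (2*N)*(2*N) = 4*N²)
h = 28 (h = (5 + 2)*4 = 7*4 = 28)
(g(-11) + D(J(1, 1), -4)*Z(-3))*h = (4*(-11)² + 1*5)*28 = (4*121 + 5)*28 = (484 + 5)*28 = 489*28 = 13692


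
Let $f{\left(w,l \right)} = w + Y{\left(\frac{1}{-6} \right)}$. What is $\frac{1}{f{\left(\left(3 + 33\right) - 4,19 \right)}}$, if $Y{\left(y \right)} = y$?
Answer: $\frac{6}{191} \approx 0.031414$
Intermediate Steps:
$f{\left(w,l \right)} = - \frac{1}{6} + w$ ($f{\left(w,l \right)} = w + \frac{1}{-6} = w - \frac{1}{6} = - \frac{1}{6} + w$)
$\frac{1}{f{\left(\left(3 + 33\right) - 4,19 \right)}} = \frac{1}{- \frac{1}{6} + \left(\left(3 + 33\right) - 4\right)} = \frac{1}{- \frac{1}{6} + \left(36 - 4\right)} = \frac{1}{- \frac{1}{6} + 32} = \frac{1}{\frac{191}{6}} = \frac{6}{191}$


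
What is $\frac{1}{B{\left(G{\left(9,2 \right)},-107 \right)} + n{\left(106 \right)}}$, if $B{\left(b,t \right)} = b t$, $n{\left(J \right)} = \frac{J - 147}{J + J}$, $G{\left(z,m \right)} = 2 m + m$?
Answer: $- \frac{212}{136145} \approx -0.0015572$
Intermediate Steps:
$G{\left(z,m \right)} = 3 m$
$n{\left(J \right)} = \frac{-147 + J}{2 J}$
$\frac{1}{B{\left(G{\left(9,2 \right)},-107 \right)} + n{\left(106 \right)}} = \frac{1}{3 \cdot 2 \left(-107\right) + \frac{-147 + 106}{2 \cdot 106}} = \frac{1}{6 \left(-107\right) + \frac{1}{2} \cdot \frac{1}{106} \left(-41\right)} = \frac{1}{-642 - \frac{41}{212}} = \frac{1}{- \frac{136145}{212}} = - \frac{212}{136145}$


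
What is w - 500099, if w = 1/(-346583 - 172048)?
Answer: -259366844470/518631 ≈ -5.0010e+5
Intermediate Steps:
w = -1/518631 (w = 1/(-518631) = -1/518631 ≈ -1.9282e-6)
w - 500099 = -1/518631 - 500099 = -259366844470/518631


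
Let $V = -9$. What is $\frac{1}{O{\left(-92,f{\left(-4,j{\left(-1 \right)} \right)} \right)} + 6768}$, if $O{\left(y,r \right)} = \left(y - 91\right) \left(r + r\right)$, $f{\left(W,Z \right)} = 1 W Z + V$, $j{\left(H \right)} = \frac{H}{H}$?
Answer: $\frac{1}{11526} \approx 8.676 \cdot 10^{-5}$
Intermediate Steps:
$j{\left(H \right)} = 1$
$f{\left(W,Z \right)} = -9 + W Z$ ($f{\left(W,Z \right)} = 1 W Z - 9 = W Z - 9 = -9 + W Z$)
$O{\left(y,r \right)} = 2 r \left(-91 + y\right)$ ($O{\left(y,r \right)} = \left(-91 + y\right) 2 r = 2 r \left(-91 + y\right)$)
$\frac{1}{O{\left(-92,f{\left(-4,j{\left(-1 \right)} \right)} \right)} + 6768} = \frac{1}{2 \left(-9 - 4\right) \left(-91 - 92\right) + 6768} = \frac{1}{2 \left(-9 - 4\right) \left(-183\right) + 6768} = \frac{1}{2 \left(-13\right) \left(-183\right) + 6768} = \frac{1}{4758 + 6768} = \frac{1}{11526}$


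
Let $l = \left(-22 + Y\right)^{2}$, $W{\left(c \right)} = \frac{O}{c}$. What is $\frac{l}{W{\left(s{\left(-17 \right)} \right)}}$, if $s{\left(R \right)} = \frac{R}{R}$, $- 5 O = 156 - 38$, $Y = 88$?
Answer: $- \frac{10890}{59} \approx -184.58$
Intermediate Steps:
$O = - \frac{118}{5}$ ($O = - \frac{156 - 38}{5} = \left(- \frac{1}{5}\right) 118 = - \frac{118}{5} \approx -23.6$)
$s{\left(R \right)} = 1$
$W{\left(c \right)} = - \frac{118}{5 c}$
$l = 4356$ ($l = \left(-22 + 88\right)^{2} = 66^{2} = 4356$)
$\frac{l}{W{\left(s{\left(-17 \right)} \right)}} = \frac{4356}{\left(- \frac{118}{5}\right) 1^{-1}} = \frac{4356}{\left(- \frac{118}{5}\right) 1} = \frac{4356}{- \frac{118}{5}} = 4356 \left(- \frac{5}{118}\right) = - \frac{10890}{59}$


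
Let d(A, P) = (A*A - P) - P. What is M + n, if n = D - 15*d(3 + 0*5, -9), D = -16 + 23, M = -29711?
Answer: -30109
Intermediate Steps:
D = 7
d(A, P) = A**2 - 2*P (d(A, P) = (A**2 - P) - P = A**2 - 2*P)
n = -398 (n = 7 - 15*((3 + 0*5)**2 - 2*(-9)) = 7 - 15*((3 + 0)**2 + 18) = 7 - 15*(3**2 + 18) = 7 - 15*(9 + 18) = 7 - 15*27 = 7 - 405 = -398)
M + n = -29711 - 398 = -30109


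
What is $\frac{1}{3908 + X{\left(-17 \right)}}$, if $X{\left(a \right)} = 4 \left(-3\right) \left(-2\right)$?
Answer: $\frac{1}{3932} \approx 0.00025432$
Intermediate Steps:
$X{\left(a \right)} = 24$ ($X{\left(a \right)} = \left(-12\right) \left(-2\right) = 24$)
$\frac{1}{3908 + X{\left(-17 \right)}} = \frac{1}{3908 + 24} = \frac{1}{3932}$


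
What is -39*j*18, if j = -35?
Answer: 24570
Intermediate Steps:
-39*j*18 = -39*(-35)*18 = 1365*18 = 24570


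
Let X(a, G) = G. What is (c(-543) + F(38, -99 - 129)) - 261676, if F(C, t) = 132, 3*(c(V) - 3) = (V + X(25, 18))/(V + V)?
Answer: -284033351/1086 ≈ -2.6154e+5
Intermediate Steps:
c(V) = 3 + (18 + V)/(6*V) (c(V) = 3 + ((V + 18)/(V + V))/3 = 3 + ((18 + V)/((2*V)))/3 = 3 + ((18 + V)*(1/(2*V)))/3 = 3 + ((18 + V)/(2*V))/3 = 3 + (18 + V)/(6*V))
(c(-543) + F(38, -99 - 129)) - 261676 = ((19/6 + 3/(-543)) + 132) - 261676 = ((19/6 + 3*(-1/543)) + 132) - 261676 = ((19/6 - 1/181) + 132) - 261676 = (3433/1086 + 132) - 261676 = 146785/1086 - 261676 = -284033351/1086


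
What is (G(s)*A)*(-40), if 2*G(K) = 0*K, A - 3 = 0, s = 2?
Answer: 0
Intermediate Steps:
A = 3 (A = 3 + 0 = 3)
G(K) = 0 (G(K) = (0*K)/2 = (½)*0 = 0)
(G(s)*A)*(-40) = (0*3)*(-40) = 0*(-40) = 0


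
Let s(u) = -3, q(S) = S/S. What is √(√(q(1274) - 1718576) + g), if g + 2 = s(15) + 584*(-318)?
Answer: √(-185717 + 5*I*√68743) ≈ 1.521 + 430.95*I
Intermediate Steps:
q(S) = 1
g = -185717 (g = -2 + (-3 + 584*(-318)) = -2 + (-3 - 185712) = -2 - 185715 = -185717)
√(√(q(1274) - 1718576) + g) = √(√(1 - 1718576) - 185717) = √(√(-1718575) - 185717) = √(5*I*√68743 - 185717) = √(-185717 + 5*I*√68743)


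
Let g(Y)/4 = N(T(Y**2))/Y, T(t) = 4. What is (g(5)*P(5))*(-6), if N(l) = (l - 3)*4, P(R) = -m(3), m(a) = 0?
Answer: 0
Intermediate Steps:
P(R) = 0 (P(R) = -1*0 = 0)
N(l) = -12 + 4*l (N(l) = (-3 + l)*4 = -12 + 4*l)
g(Y) = 16/Y (g(Y) = 4*((-12 + 4*4)/Y) = 4*((-12 + 16)/Y) = 4*(4/Y) = 16/Y)
(g(5)*P(5))*(-6) = ((16/5)*0)*(-6) = 0*(-6) = 0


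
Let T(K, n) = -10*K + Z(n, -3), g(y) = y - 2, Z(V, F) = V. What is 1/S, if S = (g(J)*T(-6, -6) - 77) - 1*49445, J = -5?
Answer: -1/49900 ≈ -2.0040e-5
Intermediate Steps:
g(y) = -2 + y
T(K, n) = n - 10*K (T(K, n) = -10*K + n = n - 10*K)
S = -49900 (S = ((-2 - 5)*(-6 - 10*(-6)) - 77) - 1*49445 = (-7*(-6 + 60) - 77) - 49445 = (-7*54 - 77) - 49445 = (-378 - 77) - 49445 = -455 - 49445 = -49900)
1/S = 1/(-49900) = -1/49900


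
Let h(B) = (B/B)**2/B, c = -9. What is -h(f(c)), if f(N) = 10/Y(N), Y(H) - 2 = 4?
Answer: -3/5 ≈ -0.60000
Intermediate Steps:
Y(H) = 6 (Y(H) = 2 + 4 = 6)
f(N) = 5/3 (f(N) = 10/6 = 10*(1/6) = 5/3)
h(B) = 1/B (h(B) = 1**2/B = 1/B)
-h(f(c)) = -1/5/3 = -1*3/5 = -3/5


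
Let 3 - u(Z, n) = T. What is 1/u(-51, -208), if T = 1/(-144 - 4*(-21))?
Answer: 60/181 ≈ 0.33149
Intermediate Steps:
T = -1/60 (T = 1/(-144 + 84) = 1/(-60) = -1/60 ≈ -0.016667)
u(Z, n) = 181/60 (u(Z, n) = 3 - 1*(-1/60) = 3 + 1/60 = 181/60)
1/u(-51, -208) = 1/(181/60) = 60/181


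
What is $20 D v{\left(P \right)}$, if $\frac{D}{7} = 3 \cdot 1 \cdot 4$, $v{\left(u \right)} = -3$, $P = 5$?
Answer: $-5040$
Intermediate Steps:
$D = 84$ ($D = 7 \cdot 3 \cdot 1 \cdot 4 = 7 \cdot 3 \cdot 4 = 7 \cdot 12 = 84$)
$20 D v{\left(P \right)} = 20 \cdot 84 \left(-3\right) = 1680 \left(-3\right) = -5040$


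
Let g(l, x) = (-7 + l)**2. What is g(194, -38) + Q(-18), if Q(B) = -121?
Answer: 34848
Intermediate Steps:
g(194, -38) + Q(-18) = (-7 + 194)**2 - 121 = 187**2 - 121 = 34969 - 121 = 34848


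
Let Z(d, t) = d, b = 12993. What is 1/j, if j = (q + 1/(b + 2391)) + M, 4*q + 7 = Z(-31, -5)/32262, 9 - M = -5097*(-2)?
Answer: -10339971/105330701396 ≈ -9.8167e-5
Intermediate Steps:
M = -10185 (M = 9 - (-5097)*(-2) = 9 - 1*10194 = 9 - 10194 = -10185)
q = -225865/129048 (q = -7/4 + (-31/32262)/4 = -7/4 + (-31*1/32262)/4 = -7/4 + (¼)*(-31/32262) = -7/4 - 31/129048 = -225865/129048 ≈ -1.7502)
j = -105330701396/10339971 (j = (-225865/129048 + 1/(12993 + 2391)) - 10185 = (-225865/129048 + 1/15384) - 10185 = -18096761/10339971 - 10185 = -105330701396/10339971 ≈ -10187.)
1/j = 1/(-105330701396/10339971) = -10339971/105330701396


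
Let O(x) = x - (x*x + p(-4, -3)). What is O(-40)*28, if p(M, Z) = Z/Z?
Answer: -45948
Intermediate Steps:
p(M, Z) = 1
O(x) = -1 + x - x² (O(x) = x - (x*x + 1) = x - (x² + 1) = x - (1 + x²) = x + (-1 - x²) = -1 + x - x²)
O(-40)*28 = (-1 - 40 - 1*(-40)²)*28 = (-1 - 40 - 1*1600)*28 = (-1 - 40 - 1600)*28 = -1641*28 = -45948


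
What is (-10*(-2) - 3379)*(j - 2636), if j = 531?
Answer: 7070695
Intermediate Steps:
(-10*(-2) - 3379)*(j - 2636) = (-10*(-2) - 3379)*(531 - 2636) = (20 - 3379)*(-2105) = -3359*(-2105) = 7070695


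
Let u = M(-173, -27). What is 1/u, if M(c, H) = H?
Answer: -1/27 ≈ -0.037037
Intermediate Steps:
u = -27
1/u = 1/(-27) = -1/27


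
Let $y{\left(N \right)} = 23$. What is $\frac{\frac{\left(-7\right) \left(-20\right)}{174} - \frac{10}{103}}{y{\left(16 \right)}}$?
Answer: $\frac{6340}{206103} \approx 0.030761$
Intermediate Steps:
$\frac{\frac{\left(-7\right) \left(-20\right)}{174} - \frac{10}{103}}{y{\left(16 \right)}} = \frac{\frac{\left(-7\right) \left(-20\right)}{174} - \frac{10}{103}}{23} = \left(140 \cdot \frac{1}{174} - \frac{10}{103}\right) \frac{1}{23} = \left(\frac{70}{87} - \frac{10}{103}\right) \frac{1}{23} = \frac{6340}{8961} \cdot \frac{1}{23} = \frac{6340}{206103}$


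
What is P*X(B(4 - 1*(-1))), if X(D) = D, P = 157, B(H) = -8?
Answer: -1256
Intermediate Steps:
P*X(B(4 - 1*(-1))) = 157*(-8) = -1256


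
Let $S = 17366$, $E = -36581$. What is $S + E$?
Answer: $-19215$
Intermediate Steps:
$S + E = 17366 - 36581 = -19215$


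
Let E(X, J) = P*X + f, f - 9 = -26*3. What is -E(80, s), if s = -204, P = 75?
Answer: -5931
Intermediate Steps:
f = -69 (f = 9 - 26*3 = 9 - 78 = -69)
E(X, J) = -69 + 75*X (E(X, J) = 75*X - 69 = -69 + 75*X)
-E(80, s) = -(-69 + 75*80) = -(-69 + 6000) = -1*5931 = -5931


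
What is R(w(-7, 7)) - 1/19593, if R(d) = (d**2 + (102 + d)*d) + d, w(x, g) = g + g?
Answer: 35933561/19593 ≈ 1834.0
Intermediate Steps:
w(x, g) = 2*g
R(d) = d + d**2 + d*(102 + d) (R(d) = (d**2 + d*(102 + d)) + d = d + d**2 + d*(102 + d))
R(w(-7, 7)) - 1/19593 = (2*7)*(103 + 2*(2*7)) - 1/19593 = 14*(103 + 2*14) - 1*1/19593 = 14*(103 + 28) - 1/19593 = 14*131 - 1/19593 = 1834 - 1/19593 = 35933561/19593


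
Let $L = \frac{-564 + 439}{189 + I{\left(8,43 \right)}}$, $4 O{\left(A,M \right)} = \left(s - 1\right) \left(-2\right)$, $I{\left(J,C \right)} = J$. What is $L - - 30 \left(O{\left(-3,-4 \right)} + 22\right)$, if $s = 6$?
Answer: $\frac{115120}{197} \approx 584.37$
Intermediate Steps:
$O{\left(A,M \right)} = - \frac{5}{2}$ ($O{\left(A,M \right)} = \frac{\left(6 - 1\right) \left(-2\right)}{4} = \frac{5 \left(-2\right)}{4} = \frac{1}{4} \left(-10\right) = - \frac{5}{2}$)
$L = - \frac{125}{197}$ ($L = \frac{-564 + 439}{189 + 8} = - \frac{125}{197} \approx -0.63452$)
$L - - 30 \left(O{\left(-3,-4 \right)} + 22\right) = - \frac{125}{197} - - 30 \left(- \frac{5}{2} + 22\right) = - \frac{125}{197} - \left(-30\right) \frac{39}{2} = - \frac{125}{197} - -585 = - \frac{125}{197} + 585 = \frac{115120}{197}$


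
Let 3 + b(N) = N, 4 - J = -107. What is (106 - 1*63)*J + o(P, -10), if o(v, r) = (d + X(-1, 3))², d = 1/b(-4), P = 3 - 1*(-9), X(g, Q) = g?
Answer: 233941/49 ≈ 4774.3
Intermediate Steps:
J = 111 (J = 4 - 1*(-107) = 4 + 107 = 111)
P = 12 (P = 3 + 9 = 12)
b(N) = -3 + N
d = -⅐ (d = 1/(-3 - 4) = 1/(-7) = -⅐ ≈ -0.14286)
o(v, r) = 64/49 (o(v, r) = (-⅐ - 1)² = (-8/7)² = 64/49)
(106 - 1*63)*J + o(P, -10) = (106 - 1*63)*111 + 64/49 = (106 - 63)*111 + 64/49 = 43*111 + 64/49 = 4773 + 64/49 = 233941/49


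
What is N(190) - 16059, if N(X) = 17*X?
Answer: -12829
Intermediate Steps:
N(190) - 16059 = 17*190 - 16059 = 3230 - 16059 = -12829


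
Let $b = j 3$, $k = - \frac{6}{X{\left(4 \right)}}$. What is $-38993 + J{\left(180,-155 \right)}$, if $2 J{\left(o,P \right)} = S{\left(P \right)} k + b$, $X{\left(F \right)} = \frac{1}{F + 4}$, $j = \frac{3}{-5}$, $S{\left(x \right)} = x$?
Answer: $- \frac{352739}{10} \approx -35274.0$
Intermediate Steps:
$j = - \frac{3}{5}$ ($j = 3 \left(- \frac{1}{5}\right) = - \frac{3}{5} \approx -0.6$)
$X{\left(F \right)} = \frac{1}{4 + F}$
$k = -48$ ($k = - \frac{6}{\frac{1}{4 + 4}} = - \frac{6}{\frac{1}{8}} = - 6 \frac{1}{\frac{1}{8}} = \left(-6\right) 8 = -48$)
$b = - \frac{9}{5}$ ($b = \left(- \frac{3}{5}\right) 3 = - \frac{9}{5} \approx -1.8$)
$J{\left(o,P \right)} = - \frac{9}{10} - 24 P$ ($J{\left(o,P \right)} = \frac{P \left(-48\right) - \frac{9}{5}}{2} = \frac{- 48 P - \frac{9}{5}}{2} = \frac{- \frac{9}{5} - 48 P}{2} = - \frac{9}{10} - 24 P$)
$-38993 + J{\left(180,-155 \right)} = -38993 - - \frac{37191}{10} = -38993 + \left(- \frac{9}{10} + 3720\right) = -38993 + \frac{37191}{10} = - \frac{352739}{10}$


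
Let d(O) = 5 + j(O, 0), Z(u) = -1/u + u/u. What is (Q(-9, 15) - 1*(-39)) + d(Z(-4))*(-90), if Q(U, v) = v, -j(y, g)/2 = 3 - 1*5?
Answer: -756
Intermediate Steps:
j(y, g) = 4 (j(y, g) = -2*(3 - 1*5) = -2*(3 - 5) = -2*(-2) = 4)
Z(u) = 1 - 1/u (Z(u) = -1/u + 1 = 1 - 1/u)
d(O) = 9 (d(O) = 5 + 4 = 9)
(Q(-9, 15) - 1*(-39)) + d(Z(-4))*(-90) = (15 - 1*(-39)) + 9*(-90) = (15 + 39) - 810 = 54 - 810 = -756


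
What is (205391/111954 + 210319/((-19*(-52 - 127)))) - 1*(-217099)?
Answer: 82685894605963/380755554 ≈ 2.1716e+5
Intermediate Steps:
(205391/111954 + 210319/((-19*(-52 - 127)))) - 1*(-217099) = (205391*(1/111954) + 210319/((-19*(-179)))) + 217099 = (205391/111954 + 210319/3401) + 217099 = 24244588117/380755554 + 217099 = 82685894605963/380755554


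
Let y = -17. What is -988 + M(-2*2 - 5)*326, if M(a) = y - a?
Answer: -3596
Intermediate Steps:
M(a) = -17 - a
-988 + M(-2*2 - 5)*326 = -988 + (-17 - (-2*2 - 5))*326 = -988 + (-17 - (-4 - 5))*326 = -988 + (-17 - 1*(-9))*326 = -988 + (-17 + 9)*326 = -988 - 8*326 = -988 - 2608 = -3596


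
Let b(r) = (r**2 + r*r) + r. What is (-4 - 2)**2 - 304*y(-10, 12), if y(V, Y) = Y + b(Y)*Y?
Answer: -1098012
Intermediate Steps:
b(r) = r + 2*r**2 (b(r) = (r**2 + r**2) + r = 2*r**2 + r = r + 2*r**2)
y(V, Y) = Y + Y**2*(1 + 2*Y) (y(V, Y) = Y + (Y*(1 + 2*Y))*Y = Y + Y**2*(1 + 2*Y))
(-4 - 2)**2 - 304*y(-10, 12) = (-4 - 2)**2 - 3648*(1 + 12*(1 + 2*12)) = (-6)**2 - 3648*(1 + 12*(1 + 24)) = 36 - 3648*(1 + 12*25) = 36 - 3648*(1 + 300) = 36 - 3648*301 = 36 - 304*3612 = 36 - 1098048 = -1098012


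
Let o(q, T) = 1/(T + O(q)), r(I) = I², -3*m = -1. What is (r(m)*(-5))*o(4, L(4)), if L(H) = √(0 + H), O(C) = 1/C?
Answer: -20/81 ≈ -0.24691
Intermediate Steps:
m = ⅓ (m = -⅓*(-1) = ⅓ ≈ 0.33333)
L(H) = √H
o(q, T) = 1/(T + 1/q)
(r(m)*(-5))*o(4, L(4)) = ((⅓)²*(-5))*(4/(1 + √4*4)) = ((⅑)*(-5))*(4/(1 + 2*4)) = -20/(9*(1 + 8)) = -20/(9*9) = -5/9*4/9 = -20/81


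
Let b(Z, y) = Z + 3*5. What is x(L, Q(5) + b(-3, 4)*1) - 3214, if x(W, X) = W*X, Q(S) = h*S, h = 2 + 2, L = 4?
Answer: -3086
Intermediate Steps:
h = 4
b(Z, y) = 15 + Z (b(Z, y) = Z + 15 = 15 + Z)
Q(S) = 4*S
x(L, Q(5) + b(-3, 4)*1) - 3214 = 4*(4*5 + (15 - 3)*1) - 3214 = 4*(20 + 12*1) - 3214 = 4*(20 + 12) - 3214 = 4*32 - 3214 = 128 - 3214 = -3086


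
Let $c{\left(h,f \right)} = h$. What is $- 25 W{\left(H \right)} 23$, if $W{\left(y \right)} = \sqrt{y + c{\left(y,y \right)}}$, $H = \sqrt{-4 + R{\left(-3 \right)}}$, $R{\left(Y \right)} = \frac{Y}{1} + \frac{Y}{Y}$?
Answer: $- 575 \cdot 2^{\frac{3}{4}} \sqrt[4]{3} \sqrt{i} \approx -899.92 - 899.92 i$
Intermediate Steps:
$R{\left(Y \right)} = 1 + Y$ ($R{\left(Y \right)} = Y 1 + 1 = Y + 1 = 1 + Y$)
$H = i \sqrt{6}$ ($H = \sqrt{-4 + \left(1 - 3\right)} = \sqrt{-4 - 2} = \sqrt{-6} = i \sqrt{6} \approx 2.4495 i$)
$W{\left(y \right)} = \sqrt{2} \sqrt{y}$ ($W{\left(y \right)} = \sqrt{y + y} = \sqrt{2 y} = \sqrt{2} \sqrt{y}$)
$- 25 W{\left(H \right)} 23 = - 25 \sqrt{2} \sqrt{i \sqrt{6}} \cdot 23 = - 25 \sqrt{2} \sqrt[4]{6} \sqrt{i} 23 = - 25 \cdot 2^{\frac{3}{4}} \sqrt[4]{3} \sqrt{i} 23 = - 575 \cdot 2^{\frac{3}{4}} \sqrt[4]{3} \sqrt{i}$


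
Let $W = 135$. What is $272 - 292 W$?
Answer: $-39148$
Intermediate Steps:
$272 - 292 W = 272 - 39420 = -39148$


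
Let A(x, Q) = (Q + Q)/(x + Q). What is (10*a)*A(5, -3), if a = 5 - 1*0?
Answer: -150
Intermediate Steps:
A(x, Q) = 2*Q/(Q + x) (A(x, Q) = (2*Q)/(Q + x) = 2*Q/(Q + x))
a = 5 (a = 5 + 0 = 5)
(10*a)*A(5, -3) = (10*5)*(2*(-3)/(-3 + 5)) = 50*(2*(-3)/2) = 50*(2*(-3)*(1/2)) = 50*(-3) = -150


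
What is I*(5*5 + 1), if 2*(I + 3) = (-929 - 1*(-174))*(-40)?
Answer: 392522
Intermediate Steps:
I = 15097 (I = -3 + ((-929 - 1*(-174))*(-40))/2 = -3 + ((-929 + 174)*(-40))/2 = -3 + (-755*(-40))/2 = -3 + (1/2)*30200 = -3 + 15100 = 15097)
I*(5*5 + 1) = 15097*(5*5 + 1) = 15097*(25 + 1) = 15097*26 = 392522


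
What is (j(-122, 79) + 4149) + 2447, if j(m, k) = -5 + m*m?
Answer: 21475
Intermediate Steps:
j(m, k) = -5 + m²
(j(-122, 79) + 4149) + 2447 = ((-5 + (-122)²) + 4149) + 2447 = ((-5 + 14884) + 4149) + 2447 = (14879 + 4149) + 2447 = 19028 + 2447 = 21475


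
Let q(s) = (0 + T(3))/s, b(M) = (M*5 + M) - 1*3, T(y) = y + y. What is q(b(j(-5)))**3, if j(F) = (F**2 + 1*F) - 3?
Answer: 8/35937 ≈ 0.00022261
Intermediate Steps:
T(y) = 2*y
j(F) = -3 + F + F**2 (j(F) = (F**2 + F) - 3 = (F + F**2) - 3 = -3 + F + F**2)
b(M) = -3 + 6*M (b(M) = (5*M + M) - 3 = 6*M - 3 = -3 + 6*M)
q(s) = 6/s (q(s) = (0 + 2*3)/s = (0 + 6)/s = 6/s)
q(b(j(-5)))**3 = (6/(-3 + 6*(-3 - 5 + (-5)**2)))**3 = (6/(-3 + 6*(-3 - 5 + 25)))**3 = (6/(-3 + 6*17))**3 = (6/(-3 + 102))**3 = (6/99)**3 = (6*(1/99))**3 = (2/33)**3 = 8/35937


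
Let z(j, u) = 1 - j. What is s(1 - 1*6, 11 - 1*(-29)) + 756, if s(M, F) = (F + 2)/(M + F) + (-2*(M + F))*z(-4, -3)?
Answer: 2036/5 ≈ 407.20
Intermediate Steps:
s(M, F) = -10*F - 10*M + (2 + F)/(F + M) (s(M, F) = (F + 2)/(M + F) + (-2*(M + F))*(1 - 1*(-4)) = (2 + F)/(F + M) + (-2*(F + M))*(1 + 4) = (2 + F)/(F + M) + (-2*F - 2*M)*5 = (2 + F)/(F + M) + (-10*F - 10*M) = -10*F - 10*M + (2 + F)/(F + M))
s(1 - 1*6, 11 - 1*(-29)) + 756 = (2 + (11 - 1*(-29)) - 10*(11 - 1*(-29))² - 10*(1 - 1*6)² - 20*(11 - 1*(-29))*(1 - 1*6))/((11 - 1*(-29)) + (1 - 1*6)) + 756 = (2 + (11 + 29) - 10*(11 + 29)² - 10*(1 - 6)² - 20*(11 + 29)*(1 - 6))/((11 + 29) + (1 - 6)) + 756 = (2 + 40 - 10*40² - 10*(-5)² - 20*40*(-5))/(40 - 5) + 756 = (2 + 40 - 10*1600 - 10*25 + 4000)/35 + 756 = (2 + 40 - 16000 - 250 + 4000)/35 + 756 = (1/35)*(-12208) + 756 = -1744/5 + 756 = 2036/5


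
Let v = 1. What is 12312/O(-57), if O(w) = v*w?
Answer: -216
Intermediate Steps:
O(w) = w (O(w) = 1*w = w)
12312/O(-57) = 12312/(-57) = 12312*(-1/57) = -216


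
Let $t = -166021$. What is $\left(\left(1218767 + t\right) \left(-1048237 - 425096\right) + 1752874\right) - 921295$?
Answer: $-1551044590839$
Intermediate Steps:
$\left(\left(1218767 + t\right) \left(-1048237 - 425096\right) + 1752874\right) - 921295 = \left(\left(1218767 - 166021\right) \left(-1048237 - 425096\right) + 1752874\right) - 921295 = \left(1052746 \left(-1473333\right) + 1752874\right) - 921295 = \left(-1551045422418 + 1752874\right) - 921295 = -1551043669544 - 921295 = -1551044590839$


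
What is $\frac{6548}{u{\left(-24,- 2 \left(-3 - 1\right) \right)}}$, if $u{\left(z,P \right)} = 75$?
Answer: $\frac{6548}{75} \approx 87.307$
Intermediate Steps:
$\frac{6548}{u{\left(-24,- 2 \left(-3 - 1\right) \right)}} = \frac{6548}{75}$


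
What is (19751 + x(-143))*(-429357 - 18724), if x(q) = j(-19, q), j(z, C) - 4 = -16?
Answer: -8844670859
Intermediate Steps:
j(z, C) = -12 (j(z, C) = 4 - 16 = -12)
x(q) = -12
(19751 + x(-143))*(-429357 - 18724) = (19751 - 12)*(-429357 - 18724) = 19739*(-448081) = -8844670859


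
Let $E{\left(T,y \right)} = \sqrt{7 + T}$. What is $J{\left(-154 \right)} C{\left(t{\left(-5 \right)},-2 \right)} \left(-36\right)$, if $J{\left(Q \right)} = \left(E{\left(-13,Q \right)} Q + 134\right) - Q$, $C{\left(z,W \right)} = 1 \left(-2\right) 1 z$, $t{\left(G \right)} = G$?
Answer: $-103680 + 55440 i \sqrt{6} \approx -1.0368 \cdot 10^{5} + 1.358 \cdot 10^{5} i$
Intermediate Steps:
$C{\left(z,W \right)} = - 2 z$
$J{\left(Q \right)} = 134 - Q + i Q \sqrt{6}$ ($J{\left(Q \right)} = \left(\sqrt{7 - 13} Q + 134\right) - Q = \left(\sqrt{-6} Q + 134\right) - Q = \left(i \sqrt{6} Q + 134\right) - Q = \left(i Q \sqrt{6} + 134\right) - Q = \left(134 + i Q \sqrt{6}\right) - Q = 134 - Q + i Q \sqrt{6}$)
$J{\left(-154 \right)} C{\left(t{\left(-5 \right)},-2 \right)} \left(-36\right) = \left(134 - -154 + i \left(-154\right) \sqrt{6}\right) \left(-2\right) \left(-5\right) \left(-36\right) = \left(134 + 154 - 154 i \sqrt{6}\right) 10 \left(-36\right) = \left(288 - 154 i \sqrt{6}\right) \left(-360\right) = -103680 + 55440 i \sqrt{6}$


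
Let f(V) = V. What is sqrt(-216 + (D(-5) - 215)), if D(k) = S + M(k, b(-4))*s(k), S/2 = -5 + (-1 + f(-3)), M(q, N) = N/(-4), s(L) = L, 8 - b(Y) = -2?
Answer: 3*I*sqrt(194)/2 ≈ 20.893*I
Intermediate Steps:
b(Y) = 10 (b(Y) = 8 - 1*(-2) = 8 + 2 = 10)
M(q, N) = -N/4 (M(q, N) = N*(-1/4) = -N/4)
S = -18 (S = 2*(-5 + (-1 - 3)) = 2*(-5 - 4) = 2*(-9) = -18)
D(k) = -18 - 5*k/2 (D(k) = -18 + (-1/4*10)*k = -18 - 5*k/2)
sqrt(-216 + (D(-5) - 215)) = sqrt(-216 + ((-18 - 5/2*(-5)) - 215)) = sqrt(-216 + ((-18 + 25/2) - 215)) = sqrt(-216 + (-11/2 - 215)) = sqrt(-216 - 441/2) = sqrt(-873/2) = 3*I*sqrt(194)/2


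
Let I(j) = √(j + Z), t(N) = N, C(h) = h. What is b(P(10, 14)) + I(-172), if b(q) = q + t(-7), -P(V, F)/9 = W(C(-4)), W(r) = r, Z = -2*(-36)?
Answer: 29 + 10*I ≈ 29.0 + 10.0*I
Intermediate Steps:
Z = 72
P(V, F) = 36 (P(V, F) = -9*(-4) = 36)
b(q) = -7 + q (b(q) = q - 7 = -7 + q)
I(j) = √(72 + j) (I(j) = √(j + 72) = √(72 + j))
b(P(10, 14)) + I(-172) = (-7 + 36) + √(72 - 172) = 29 + √(-100) = 29 + 10*I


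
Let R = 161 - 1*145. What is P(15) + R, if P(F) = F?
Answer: 31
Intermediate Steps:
R = 16 (R = 161 - 145 = 16)
P(15) + R = 15 + 16 = 31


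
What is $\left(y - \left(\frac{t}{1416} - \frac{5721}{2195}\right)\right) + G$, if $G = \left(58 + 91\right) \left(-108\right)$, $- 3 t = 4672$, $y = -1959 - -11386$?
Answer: $- \frac{7764037694}{1165545} \approx -6661.3$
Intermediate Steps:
$y = 9427$ ($y = -1959 + 11386 = 9427$)
$t = - \frac{4672}{3}$ ($t = \left(- \frac{1}{3}\right) 4672 = - \frac{4672}{3} \approx -1557.3$)
$G = -16092$ ($G = 149 \left(-108\right) = -16092$)
$\left(y - \left(\frac{t}{1416} - \frac{5721}{2195}\right)\right) + G = \left(9427 - \left(- \frac{4672}{3 \cdot 1416} - \frac{5721}{2195}\right)\right) - 16092 = \left(9427 - \left(\left(- \frac{4672}{3}\right) \frac{1}{1416} - \frac{5721}{2195}\right)\right) - 16092 = \left(9427 - \left(- \frac{584}{531} - \frac{5721}{2195}\right)\right) - 16092 = \left(9427 - - \frac{4319731}{1165545}\right) - 16092 = \left(9427 + \frac{4319731}{1165545}\right) - 16092 = \frac{10991912446}{1165545} - 16092 = - \frac{7764037694}{1165545}$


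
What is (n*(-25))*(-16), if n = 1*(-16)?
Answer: -6400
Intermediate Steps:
n = -16
(n*(-25))*(-16) = -16*(-25)*(-16) = 400*(-16) = -6400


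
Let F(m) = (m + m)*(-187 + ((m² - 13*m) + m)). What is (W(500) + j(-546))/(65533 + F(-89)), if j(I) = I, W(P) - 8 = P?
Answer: 38/1501223 ≈ 2.5313e-5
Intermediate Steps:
W(P) = 8 + P
F(m) = 2*m*(-187 + m² - 12*m) (F(m) = (2*m)*(-187 + (m² - 12*m)) = (2*m)*(-187 + m² - 12*m) = 2*m*(-187 + m² - 12*m))
(W(500) + j(-546))/(65533 + F(-89)) = ((8 + 500) - 546)/(65533 + 2*(-89)*(-187 + (-89)² - 12*(-89))) = (508 - 546)/(65533 + 2*(-89)*(-187 + 7921 + 1068)) = -38/(65533 + 2*(-89)*8802) = -38/(65533 - 1566756) = -38/(-1501223) = -38*(-1/1501223) = 38/1501223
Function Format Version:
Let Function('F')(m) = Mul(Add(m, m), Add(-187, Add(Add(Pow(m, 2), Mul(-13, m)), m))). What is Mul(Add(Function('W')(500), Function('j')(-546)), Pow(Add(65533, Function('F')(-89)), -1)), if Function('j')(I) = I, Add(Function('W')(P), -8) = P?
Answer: Rational(38, 1501223) ≈ 2.5313e-5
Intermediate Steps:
Function('W')(P) = Add(8, P)
Function('F')(m) = Mul(2, m, Add(-187, Pow(m, 2), Mul(-12, m))) (Function('F')(m) = Mul(Mul(2, m), Add(-187, Add(Pow(m, 2), Mul(-12, m)))) = Mul(Mul(2, m), Add(-187, Pow(m, 2), Mul(-12, m))) = Mul(2, m, Add(-187, Pow(m, 2), Mul(-12, m))))
Mul(Add(Function('W')(500), Function('j')(-546)), Pow(Add(65533, Function('F')(-89)), -1)) = Mul(Add(Add(8, 500), -546), Pow(Add(65533, Mul(2, -89, Add(-187, Pow(-89, 2), Mul(-12, -89)))), -1)) = Mul(Add(508, -546), Pow(Add(65533, Mul(2, -89, Add(-187, 7921, 1068))), -1)) = Mul(-38, Pow(Add(65533, Mul(2, -89, 8802)), -1)) = Mul(-38, Pow(Add(65533, -1566756), -1)) = Mul(-38, Pow(-1501223, -1)) = Mul(-38, Rational(-1, 1501223)) = Rational(38, 1501223)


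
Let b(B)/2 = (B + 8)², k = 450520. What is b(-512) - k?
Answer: 57512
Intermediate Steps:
b(B) = 2*(8 + B)² (b(B) = 2*(B + 8)² = 2*(8 + B)²)
b(-512) - k = 2*(8 - 512)² - 1*450520 = 2*(-504)² - 450520 = 2*254016 - 450520 = 508032 - 450520 = 57512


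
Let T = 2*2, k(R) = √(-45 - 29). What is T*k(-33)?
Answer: 4*I*√74 ≈ 34.409*I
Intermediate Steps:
k(R) = I*√74 (k(R) = √(-74) = I*√74)
T = 4
T*k(-33) = 4*(I*√74) = 4*I*√74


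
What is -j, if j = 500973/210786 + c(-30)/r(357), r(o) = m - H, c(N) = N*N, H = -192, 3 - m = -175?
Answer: -658013/136826 ≈ -4.8091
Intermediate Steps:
m = 178 (m = 3 - 1*(-175) = 3 + 175 = 178)
c(N) = N²
r(o) = 370 (r(o) = 178 - 1*(-192) = 178 + 192 = 370)
j = 658013/136826 (j = 500973/210786 + (-30)²/370 = 500973*(1/210786) + 900*(1/370) = 8789/3698 + 90/37 = 658013/136826 ≈ 4.8091)
-j = -1*658013/136826 = -658013/136826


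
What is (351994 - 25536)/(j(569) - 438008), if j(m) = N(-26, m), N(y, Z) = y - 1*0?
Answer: -163229/219017 ≈ -0.74528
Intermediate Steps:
N(y, Z) = y (N(y, Z) = y + 0 = y)
j(m) = -26
(351994 - 25536)/(j(569) - 438008) = (351994 - 25536)/(-26 - 438008) = 326458/(-438034) = 326458*(-1/438034) = -163229/219017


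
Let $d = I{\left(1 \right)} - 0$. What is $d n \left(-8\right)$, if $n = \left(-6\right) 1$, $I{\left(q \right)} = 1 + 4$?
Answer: $240$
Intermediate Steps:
$I{\left(q \right)} = 5$
$n = -6$
$d = 5$ ($d = 5 - 0 = 5 + 0 = 5$)
$d n \left(-8\right) = 5 \left(-6\right) \left(-8\right) = \left(-30\right) \left(-8\right) = 240$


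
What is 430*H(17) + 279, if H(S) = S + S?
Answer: 14899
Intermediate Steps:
H(S) = 2*S
430*H(17) + 279 = 430*(2*17) + 279 = 430*34 + 279 = 14620 + 279 = 14899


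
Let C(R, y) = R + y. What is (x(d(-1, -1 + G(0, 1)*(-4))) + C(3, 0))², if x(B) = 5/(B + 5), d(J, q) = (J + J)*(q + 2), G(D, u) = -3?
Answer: 3364/441 ≈ 7.6281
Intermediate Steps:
d(J, q) = 2*J*(2 + q) (d(J, q) = (2*J)*(2 + q) = 2*J*(2 + q))
x(B) = 5/(5 + B)
(x(d(-1, -1 + G(0, 1)*(-4))) + C(3, 0))² = (5/(5 + 2*(-1)*(2 + (-1 - 3*(-4)))) + (3 + 0))² = (5/(5 + 2*(-1)*(2 + (-1 + 12))) + 3)² = (5/(5 + 2*(-1)*(2 + 11)) + 3)² = (5/(5 + 2*(-1)*13) + 3)² = (5/(5 - 26) + 3)² = (5/(-21) + 3)² = (5*(-1/21) + 3)² = (-5/21 + 3)² = (58/21)² = 3364/441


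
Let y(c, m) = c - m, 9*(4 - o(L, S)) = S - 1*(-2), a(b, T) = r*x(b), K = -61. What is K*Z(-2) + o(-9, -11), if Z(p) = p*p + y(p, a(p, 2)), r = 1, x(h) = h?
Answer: -239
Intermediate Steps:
a(b, T) = b (a(b, T) = 1*b = b)
o(L, S) = 34/9 - S/9 (o(L, S) = 4 - (S - 1*(-2))/9 = 4 - (S + 2)/9 = 4 - (2 + S)/9 = 4 + (-2/9 - S/9) = 34/9 - S/9)
Z(p) = p**2 (Z(p) = p*p + (p - p) = p**2 + 0 = p**2)
K*Z(-2) + o(-9, -11) = -61*(-2)**2 + (34/9 - 1/9*(-11)) = -61*4 + (34/9 + 11/9) = -244 + 5 = -239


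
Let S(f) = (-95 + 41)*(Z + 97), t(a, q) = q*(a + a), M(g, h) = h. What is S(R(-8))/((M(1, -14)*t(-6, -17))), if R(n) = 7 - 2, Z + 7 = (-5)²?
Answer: 1035/476 ≈ 2.1744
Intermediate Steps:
Z = 18 (Z = -7 + (-5)² = -7 + 25 = 18)
t(a, q) = 2*a*q (t(a, q) = q*(2*a) = 2*a*q)
R(n) = 5
S(f) = -6210 (S(f) = (-95 + 41)*(18 + 97) = -54*115 = -6210)
S(R(-8))/((M(1, -14)*t(-6, -17))) = -6210/((-28*(-6)*(-17))) = -6210/((-14*204)) = -6210/(-2856) = -6210*(-1/2856) = 1035/476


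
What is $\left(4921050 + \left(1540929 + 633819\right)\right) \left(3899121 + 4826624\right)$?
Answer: $61916123919510$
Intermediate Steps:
$\left(4921050 + \left(1540929 + 633819\right)\right) \left(3899121 + 4826624\right) = \left(4921050 + 2174748\right) 8725745 = 7095798 \cdot 8725745 = 61916123919510$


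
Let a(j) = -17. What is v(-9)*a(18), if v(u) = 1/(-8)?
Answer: 17/8 ≈ 2.1250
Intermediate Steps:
v(u) = -⅛
v(-9)*a(18) = -⅛*(-17) = 17/8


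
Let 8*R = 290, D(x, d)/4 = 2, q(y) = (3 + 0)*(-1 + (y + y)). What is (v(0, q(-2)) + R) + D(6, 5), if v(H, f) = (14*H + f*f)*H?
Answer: 177/4 ≈ 44.250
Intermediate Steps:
q(y) = -3 + 6*y (q(y) = 3*(-1 + 2*y) = -3 + 6*y)
D(x, d) = 8 (D(x, d) = 4*2 = 8)
R = 145/4 (R = (⅛)*290 = 145/4 ≈ 36.250)
v(H, f) = H*(f² + 14*H) (v(H, f) = (14*H + f²)*H = (f² + 14*H)*H = H*(f² + 14*H))
(v(0, q(-2)) + R) + D(6, 5) = (0*((-3 + 6*(-2))² + 14*0) + 145/4) + 8 = (0*((-3 - 12)² + 0) + 145/4) + 8 = (0*((-15)² + 0) + 145/4) + 8 = (0*(225 + 0) + 145/4) + 8 = (0*225 + 145/4) + 8 = (0 + 145/4) + 8 = 145/4 + 8 = 177/4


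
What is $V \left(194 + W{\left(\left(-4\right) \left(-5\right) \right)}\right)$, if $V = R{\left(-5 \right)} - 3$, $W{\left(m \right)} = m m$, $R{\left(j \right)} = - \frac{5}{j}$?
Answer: $-1188$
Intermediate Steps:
$W{\left(m \right)} = m^{2}$
$V = -2$ ($V = - \frac{5}{-5} - 3 = \left(-5\right) \left(- \frac{1}{5}\right) - 3 = 1 - 3 = -2$)
$V \left(194 + W{\left(\left(-4\right) \left(-5\right) \right)}\right) = - 2 \left(194 + \left(\left(-4\right) \left(-5\right)\right)^{2}\right) = - 2 \left(194 + 20^{2}\right) = - 2 \left(194 + 400\right) = \left(-2\right) 594 = -1188$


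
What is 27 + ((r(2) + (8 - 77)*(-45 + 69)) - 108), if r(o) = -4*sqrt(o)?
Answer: -1737 - 4*sqrt(2) ≈ -1742.7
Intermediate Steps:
27 + ((r(2) + (8 - 77)*(-45 + 69)) - 108) = 27 + ((-4*sqrt(2) + (8 - 77)*(-45 + 69)) - 108) = 27 + ((-4*sqrt(2) - 69*24) - 108) = 27 + ((-4*sqrt(2) - 1656) - 108) = 27 + ((-1656 - 4*sqrt(2)) - 108) = 27 + (-1764 - 4*sqrt(2)) = -1737 - 4*sqrt(2)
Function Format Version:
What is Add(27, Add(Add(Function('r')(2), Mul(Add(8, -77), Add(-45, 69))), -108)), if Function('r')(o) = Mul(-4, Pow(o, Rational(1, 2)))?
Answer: Add(-1737, Mul(-4, Pow(2, Rational(1, 2)))) ≈ -1742.7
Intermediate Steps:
Add(27, Add(Add(Function('r')(2), Mul(Add(8, -77), Add(-45, 69))), -108)) = Add(27, Add(Add(Mul(-4, Pow(2, Rational(1, 2))), Mul(Add(8, -77), Add(-45, 69))), -108)) = Add(27, Add(Add(Mul(-4, Pow(2, Rational(1, 2))), Mul(-69, 24)), -108)) = Add(27, Add(Add(Mul(-4, Pow(2, Rational(1, 2))), -1656), -108)) = Add(27, Add(Add(-1656, Mul(-4, Pow(2, Rational(1, 2)))), -108)) = Add(27, Add(-1764, Mul(-4, Pow(2, Rational(1, 2))))) = Add(-1737, Mul(-4, Pow(2, Rational(1, 2))))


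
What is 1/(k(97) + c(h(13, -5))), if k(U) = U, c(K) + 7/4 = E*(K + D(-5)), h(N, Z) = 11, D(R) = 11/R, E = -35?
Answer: -4/851 ≈ -0.0047004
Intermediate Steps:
c(K) = 301/4 - 35*K (c(K) = -7/4 - 35*(K + 11/(-5)) = -7/4 - 35*(K + 11*(-1/5)) = -7/4 - 35*(K - 11/5) = -7/4 - 35*(-11/5 + K) = -7/4 + (77 - 35*K) = 301/4 - 35*K)
1/(k(97) + c(h(13, -5))) = 1/(97 + (301/4 - 35*11)) = 1/(97 + (301/4 - 385)) = 1/(97 - 1239/4) = 1/(-851/4) = -4/851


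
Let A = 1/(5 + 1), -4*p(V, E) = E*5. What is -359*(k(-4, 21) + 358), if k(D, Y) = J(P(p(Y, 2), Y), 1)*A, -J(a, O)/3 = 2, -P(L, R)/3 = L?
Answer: -128163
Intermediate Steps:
p(V, E) = -5*E/4 (p(V, E) = -E*5/4 = -5*E/4)
P(L, R) = -3*L
A = ⅙ (A = 1/6 = ⅙ ≈ 0.16667)
J(a, O) = -6 (J(a, O) = -3*2 = -6)
k(D, Y) = -1 (k(D, Y) = -6*⅙ = -1)
-359*(k(-4, 21) + 358) = -359*(-1 + 358) = -359*357 = -128163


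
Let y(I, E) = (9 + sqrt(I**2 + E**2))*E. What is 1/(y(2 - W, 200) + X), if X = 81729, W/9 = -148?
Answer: -83529/65805146159 + 400*sqrt(454889)/65805146159 ≈ 2.8304e-6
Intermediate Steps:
W = -1332 (W = 9*(-148) = -1332)
y(I, E) = E*(9 + sqrt(E**2 + I**2)) (y(I, E) = (9 + sqrt(E**2 + I**2))*E = E*(9 + sqrt(E**2 + I**2)))
1/(y(2 - W, 200) + X) = 1/(200*(9 + sqrt(200**2 + (2 - 1*(-1332))**2)) + 81729) = 1/(200*(9 + sqrt(40000 + (2 + 1332)**2)) + 81729) = 1/(200*(9 + sqrt(40000 + 1334**2)) + 81729) = 1/(200*(9 + sqrt(40000 + 1779556)) + 81729) = 1/(200*(9 + sqrt(1819556)) + 81729) = 1/(200*(9 + 2*sqrt(454889)) + 81729) = 1/((1800 + 400*sqrt(454889)) + 81729) = 1/(83529 + 400*sqrt(454889))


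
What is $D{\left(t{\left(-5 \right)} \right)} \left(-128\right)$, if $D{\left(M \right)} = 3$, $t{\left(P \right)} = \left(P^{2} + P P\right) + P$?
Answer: $-384$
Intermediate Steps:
$t{\left(P \right)} = P + 2 P^{2}$ ($t{\left(P \right)} = \left(P^{2} + P^{2}\right) + P = 2 P^{2} + P = P + 2 P^{2}$)
$D{\left(t{\left(-5 \right)} \right)} \left(-128\right) = 3 \left(-128\right) = -384$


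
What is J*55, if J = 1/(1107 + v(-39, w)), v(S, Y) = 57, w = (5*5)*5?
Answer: 55/1164 ≈ 0.047251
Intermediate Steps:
w = 125 (w = 25*5 = 125)
J = 1/1164 (J = 1/(1107 + 57) = 1/1164 ≈ 0.00085911)
J*55 = (1/1164)*55 = 55/1164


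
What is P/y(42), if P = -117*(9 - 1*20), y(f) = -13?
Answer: -99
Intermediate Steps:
P = 1287 (P = -117*(9 - 20) = -117*(-11) = 1287)
P/y(42) = 1287/(-13) = 1287*(-1/13) = -99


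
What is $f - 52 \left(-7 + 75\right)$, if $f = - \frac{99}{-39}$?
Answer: $- \frac{45935}{13} \approx -3533.5$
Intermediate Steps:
$f = \frac{33}{13}$ ($f = \left(-99\right) \left(- \frac{1}{39}\right) = \frac{33}{13} \approx 2.5385$)
$f - 52 \left(-7 + 75\right) = \frac{33}{13} - 52 \left(-7 + 75\right) = \frac{33}{13} - 3536 = - \frac{45935}{13}$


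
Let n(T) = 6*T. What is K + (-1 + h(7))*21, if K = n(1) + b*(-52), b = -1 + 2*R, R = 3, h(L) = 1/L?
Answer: -272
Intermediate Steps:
b = 5 (b = -1 + 2*3 = -1 + 6 = 5)
K = -254 (K = 6*1 + 5*(-52) = 6 - 260 = -254)
K + (-1 + h(7))*21 = -254 + (-1 + 1/7)*21 = -254 + (-1 + ⅐)*21 = -254 - 6/7*21 = -254 - 18 = -272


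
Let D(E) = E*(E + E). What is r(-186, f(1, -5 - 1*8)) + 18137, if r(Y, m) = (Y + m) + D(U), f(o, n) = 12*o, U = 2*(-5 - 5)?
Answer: 18763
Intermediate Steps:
U = -20 (U = 2*(-10) = -20)
D(E) = 2*E² (D(E) = E*(2*E) = 2*E²)
r(Y, m) = 800 + Y + m (r(Y, m) = (Y + m) + 2*(-20)² = (Y + m) + 2*400 = (Y + m) + 800 = 800 + Y + m)
r(-186, f(1, -5 - 1*8)) + 18137 = (800 - 186 + 12*1) + 18137 = (800 - 186 + 12) + 18137 = 626 + 18137 = 18763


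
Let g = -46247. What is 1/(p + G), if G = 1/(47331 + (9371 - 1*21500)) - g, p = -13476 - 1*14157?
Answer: 35202/655250029 ≈ 5.3723e-5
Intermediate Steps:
p = -27633 (p = -13476 - 14157 = -27633)
G = 1627986895/35202 (G = 1/(47331 + (9371 - 1*21500)) - 1*(-46247) = 1/(47331 + (9371 - 21500)) + 46247 = 1/(47331 - 12129) + 46247 = 1/35202 + 46247 = 1627986895/35202 ≈ 46247.)
1/(p + G) = 1/(-27633 + 1627986895/35202) = 1/(655250029/35202) = 35202/655250029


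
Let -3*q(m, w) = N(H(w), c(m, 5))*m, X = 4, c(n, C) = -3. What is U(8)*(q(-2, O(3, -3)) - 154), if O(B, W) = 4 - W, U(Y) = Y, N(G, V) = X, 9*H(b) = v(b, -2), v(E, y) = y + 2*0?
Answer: -3632/3 ≈ -1210.7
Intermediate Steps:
v(E, y) = y (v(E, y) = y + 0 = y)
H(b) = -2/9 (H(b) = (⅑)*(-2) = -2/9)
N(G, V) = 4
q(m, w) = -4*m/3
U(8)*(q(-2, O(3, -3)) - 154) = 8*(-4/3*(-2) - 154) = 8*(8/3 - 154) = 8*(-454/3) = -3632/3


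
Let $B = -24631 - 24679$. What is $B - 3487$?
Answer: $-52797$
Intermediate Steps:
$B = -49310$
$B - 3487 = -49310 - 3487 = -52797$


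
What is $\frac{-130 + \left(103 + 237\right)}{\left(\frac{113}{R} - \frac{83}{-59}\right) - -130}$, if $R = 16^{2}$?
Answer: $\frac{634368}{398287} \approx 1.5927$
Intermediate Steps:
$R = 256$
$\frac{-130 + \left(103 + 237\right)}{\left(\frac{113}{R} - \frac{83}{-59}\right) - -130} = \frac{-130 + \left(103 + 237\right)}{\left(\frac{113}{256} - \frac{83}{-59}\right) - -130} = \frac{-130 + 340}{\left(113 \cdot \frac{1}{256} - - \frac{83}{59}\right) + \left(-85 + 215\right)} = \frac{210}{\left(\frac{113}{256} + \frac{83}{59}\right) + 130} = \frac{210}{\frac{27915}{15104} + 130} = \frac{210}{\frac{1991435}{15104}} = 210 \cdot \frac{15104}{1991435} = \frac{634368}{398287}$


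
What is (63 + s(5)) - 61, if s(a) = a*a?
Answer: 27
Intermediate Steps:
s(a) = a²
(63 + s(5)) - 61 = (63 + 5²) - 61 = (63 + 25) - 61 = 88 - 61 = 27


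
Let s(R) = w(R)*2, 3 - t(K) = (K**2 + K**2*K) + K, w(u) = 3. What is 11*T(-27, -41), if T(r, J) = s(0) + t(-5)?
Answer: 1254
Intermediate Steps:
t(K) = 3 - K - K**2 - K**3 (t(K) = 3 - ((K**2 + K**2*K) + K) = 3 - ((K**2 + K**3) + K) = 3 - (K + K**2 + K**3) = 3 + (-K - K**2 - K**3) = 3 - K - K**2 - K**3)
s(R) = 6 (s(R) = 3*2 = 6)
T(r, J) = 114 (T(r, J) = 6 + (3 - 1*(-5) - 1*(-5)**2 - 1*(-5)**3) = 6 + (3 + 5 - 1*25 - 1*(-125)) = 6 + (3 + 5 - 25 + 125) = 6 + 108 = 114)
11*T(-27, -41) = 11*114 = 1254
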